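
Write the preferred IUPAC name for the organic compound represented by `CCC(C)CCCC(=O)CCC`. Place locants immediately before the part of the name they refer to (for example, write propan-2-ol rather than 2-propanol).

8-methyldecan-4-one

The longest carbon chain that includes the carbonyl has 10 carbons, so the parent hydride is decane.
A ketone (C=O on an internal carbon) is the principal characteristic group, giving the suffix -one.
Number the chain so that numbering from this end puts the carbonyl group at C-4 rather than C-7.
This places the carbonyl at C-4; a methyl group at C-8.
Assembling the pieces gives 8-methyldecan-4-one.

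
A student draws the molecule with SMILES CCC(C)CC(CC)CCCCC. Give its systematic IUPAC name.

5-ethyl-3-methyldecane

The longest carbon chain is 10 atoms: the parent is decane.
Choose the numbering such that the substituent locant set {3,5} is lower than {6,8} at the first point of difference.
With this numbering: an ethyl group at C-5; a methyl group at C-3.
The substituents are ordered alphabetically, ignoring any di-/tri- multipliers.
Assembling the pieces gives 5-ethyl-3-methyldecane.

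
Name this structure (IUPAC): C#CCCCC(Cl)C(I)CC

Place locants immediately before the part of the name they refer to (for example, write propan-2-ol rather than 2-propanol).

The longest chain bearing the multiple bond is 9 carbons long (nonane).
A C≡C triple bond in the chain gives the infix -yne-.
The numbering direction is chosen so that numbering from this end puts the triple bond at C-1 rather than C-8.
That gives the triple bond between C-1 and C-2; a chloro group at C-6; an iodo group at C-7.
Prefixes are listed alphabetically: chloro, iodo.
Putting it together: 6-chloro-7-iodonon-1-yne.

6-chloro-7-iodonon-1-yne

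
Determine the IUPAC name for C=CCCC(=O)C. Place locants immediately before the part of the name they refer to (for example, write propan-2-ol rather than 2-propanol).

hex-5-en-2-one

The longest chain bearing the carbonyl and the multiple bond is 6 carbons long (hexane).
A ketone (C=O on an internal carbon) is the principal characteristic group, giving the suffix -one.
There is one C=C double bond, indicated by the ending -ene.
Choose the numbering such that numbering from this end puts the carbonyl group at C-2 rather than C-5.
With this numbering: the carbonyl at C-2; the double bond between C-5 and C-6.
Assembling the pieces gives hex-5-en-2-one.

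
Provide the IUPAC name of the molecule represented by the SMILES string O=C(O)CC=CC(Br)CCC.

The longest chain bearing the –COOH group and the multiple bond is 8 carbons long (octane).
The highest-priority functional group is a carboxylic acid (terminal –COOH), so the name ends in -oic acid.
A C=C double bond in the chain gives the infix -ene-.
Choose the numbering such that the carboxylic acid carbon is C-1 by definition.
With this numbering: the double bond between C-3 and C-4; a bromo group at C-5.
Assembling the pieces gives 5-bromooct-3-enoic acid.

5-bromooct-3-enoic acid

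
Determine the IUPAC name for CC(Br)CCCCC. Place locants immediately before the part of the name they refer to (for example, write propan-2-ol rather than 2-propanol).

2-bromoheptane

The parent chain contains 7 carbons (heptane).
The numbering direction is chosen so that the substituent locant set {2} is lower than {6} at the first point of difference.
That gives a bromo group at C-2.
Assembling the pieces gives 2-bromoheptane.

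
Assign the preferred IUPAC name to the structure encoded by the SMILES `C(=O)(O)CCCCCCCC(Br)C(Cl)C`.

9-bromo-10-chloroundecanoic acid

Counting along the main chain through the –COOH group gives 11 carbons: the parent is undecane.
The principal characteristic group is a carboxylic acid (terminal –COOH), named with the suffix -oic acid.
Number the chain so that the carboxylic acid carbon is C-1 by definition.
With this numbering: a bromo group at C-9; a chloro group at C-10.
Substituent prefixes are cited in alphabetical order (multiplying prefixes like di-/tri- are ignored for ordering).
Assembling the pieces gives 9-bromo-10-chloroundecanoic acid.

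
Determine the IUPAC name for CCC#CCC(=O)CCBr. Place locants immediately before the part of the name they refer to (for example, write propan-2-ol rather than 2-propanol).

1-bromooct-5-yn-3-one

Counting along the main chain through the carbonyl and the multiple bond gives 8 carbons: the parent is octane.
The highest-priority functional group is a ketone (C=O on an internal carbon), so the name ends in -one.
There is one C≡C triple bond, indicated by the ending -yne.
Choose the numbering such that numbering from this end puts the carbonyl group at C-3 rather than C-6.
This places the carbonyl at C-3; the triple bond between C-5 and C-6; a bromo group at C-1.
Putting it together: 1-bromooct-5-yn-3-one.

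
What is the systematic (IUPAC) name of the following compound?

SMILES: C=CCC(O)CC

hex-5-en-3-ol

Counting along the main chain through the –OH group and the multiple bond gives 6 carbons: the parent is hexane.
An alcohol (–OH) is the principal characteristic group, giving the suffix -ol.
A C=C double bond in the chain gives the infix -ene-.
Choose the numbering such that numbering from this end puts the hydroxyl group at C-3 rather than C-4.
That gives the hydroxyl at C-3; the double bond between C-5 and C-6.
Putting it together: hex-5-en-3-ol.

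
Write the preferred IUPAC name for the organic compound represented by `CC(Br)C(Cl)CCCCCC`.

The longest continuous carbon chain has 9 atoms, so the parent hydride is nonane.
Choose the numbering such that the substituent locant set {2,3} is lower than {7,8} at the first point of difference.
With this numbering: a bromo group at C-2; a chloro group at C-3.
The substituents are ordered alphabetically, ignoring any di-/tri- multipliers.
Assembling the pieces gives 2-bromo-3-chlorononane.

2-bromo-3-chlorononane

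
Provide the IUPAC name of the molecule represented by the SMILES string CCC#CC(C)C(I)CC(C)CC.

The longest carbon chain that includes the multiple bond has 10 carbons, so the parent hydride is decane.
A C≡C triple bond in the chain gives the infix -yne-.
Number the chain so that numbering from this end puts the triple bond at C-3 rather than C-7.
With this numbering: the triple bond between C-3 and C-4; an iodo group at C-6; methyl groups at C-5 and C-8.
The substituents are ordered alphabetically, ignoring any di-/tri- multipliers.
Putting it together: 6-iodo-5,8-dimethyldec-3-yne.

6-iodo-5,8-dimethyldec-3-yne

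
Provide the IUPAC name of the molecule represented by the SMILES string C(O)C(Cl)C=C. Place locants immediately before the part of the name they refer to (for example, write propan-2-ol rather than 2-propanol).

Counting along the main chain through the –OH group and the multiple bond gives 4 carbons: the parent is butane.
The principal characteristic group is an alcohol (–OH), named with the suffix -ol.
A C=C double bond in the chain gives the infix -ene-.
Number the chain so that numbering from this end puts the hydroxyl group at C-1 rather than C-4.
That gives the hydroxyl at C-1; the double bond between C-3 and C-4; a chloro group at C-2.
Assembling the pieces gives 2-chlorobut-3-en-1-ol.

2-chlorobut-3-en-1-ol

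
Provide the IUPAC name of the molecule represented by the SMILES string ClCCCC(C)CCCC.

1-chloro-4-methyloctane

The longest continuous carbon chain has 8 atoms, so the parent hydride is octane.
Choose the numbering such that the substituent locant set {1,4} is lower than {5,8} at the first point of difference.
This places a chloro group at C-1; a methyl group at C-4.
The substituents are ordered alphabetically, ignoring any di-/tri- multipliers.
Assembling the pieces gives 1-chloro-4-methyloctane.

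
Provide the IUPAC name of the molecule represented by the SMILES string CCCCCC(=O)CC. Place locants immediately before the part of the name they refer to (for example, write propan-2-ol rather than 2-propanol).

The longest chain bearing the carbonyl is 8 carbons long (octane).
The highest-priority functional group is a ketone (C=O on an internal carbon), so the name ends in -one.
Number the chain so that numbering from this end puts the carbonyl group at C-3 rather than C-6.
That gives the carbonyl at C-3.
The name is octan-3-one.

octan-3-one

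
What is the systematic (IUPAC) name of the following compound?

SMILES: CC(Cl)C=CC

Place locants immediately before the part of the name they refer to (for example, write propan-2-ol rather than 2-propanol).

4-chloropent-2-ene

Counting along the main chain through the multiple bond gives 5 carbons: the parent is pentane.
The chain contains a C=C double bond, so the unsaturation ending is -ene.
Number the chain so that numbering from this end puts the double bond at C-2 rather than C-3.
With this numbering: the double bond between C-2 and C-3; a chloro group at C-4.
Assembling the pieces gives 4-chloropent-2-ene.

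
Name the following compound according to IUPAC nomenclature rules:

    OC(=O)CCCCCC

The longest carbon chain that includes the –COOH group has 7 carbons, so the parent hydride is heptane.
The principal characteristic group is a carboxylic acid (terminal –COOH), named with the suffix -oic acid.
The numbering direction is chosen so that the carboxylic acid carbon is C-1 by definition.
The name is heptanoic acid.

heptanoic acid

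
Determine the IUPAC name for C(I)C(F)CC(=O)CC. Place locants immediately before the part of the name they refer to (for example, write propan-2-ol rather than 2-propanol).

The longest chain bearing the carbonyl is 6 carbons long (hexane).
The highest-priority functional group is a ketone (C=O on an internal carbon), so the name ends in -one.
Choose the numbering such that numbering from this end puts the carbonyl group at C-3 rather than C-4.
This places the carbonyl at C-3; a fluoro group at C-5; an iodo group at C-6.
Prefixes are listed alphabetically: fluoro, iodo.
Assembling the pieces gives 5-fluoro-6-iodohexan-3-one.

5-fluoro-6-iodohexan-3-one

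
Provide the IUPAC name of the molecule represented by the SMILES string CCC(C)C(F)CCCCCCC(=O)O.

8-fluoro-9-methylundecanoic acid

Counting along the main chain through the –COOH group gives 11 carbons: the parent is undecane.
A carboxylic acid (terminal –COOH) is the principal characteristic group, giving the suffix -oic acid.
Choose the numbering such that the carboxylic acid carbon is C-1 by definition.
This places a fluoro group at C-8; a methyl group at C-9.
The substituents are ordered alphabetically, ignoring any di-/tri- multipliers.
Putting it together: 8-fluoro-9-methylundecanoic acid.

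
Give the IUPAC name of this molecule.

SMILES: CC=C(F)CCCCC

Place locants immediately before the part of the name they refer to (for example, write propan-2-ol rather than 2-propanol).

3-fluorooct-2-ene

The longest chain bearing the multiple bond is 8 carbons long (octane).
There is one C=C double bond, indicated by the ending -ene.
The numbering direction is chosen so that numbering from this end puts the double bond at C-2 rather than C-6.
That gives the double bond between C-2 and C-3; a fluoro group at C-3.
The name is 3-fluorooct-2-ene.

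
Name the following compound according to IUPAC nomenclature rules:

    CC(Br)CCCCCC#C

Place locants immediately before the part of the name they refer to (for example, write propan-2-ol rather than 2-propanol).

8-bromonon-1-yne

The longest chain bearing the multiple bond is 9 carbons long (nonane).
The chain contains a C≡C triple bond, so the unsaturation ending is -yne.
Choose the numbering such that numbering from this end puts the triple bond at C-1 rather than C-8.
That gives the triple bond between C-1 and C-2; a bromo group at C-8.
Putting it together: 8-bromonon-1-yne.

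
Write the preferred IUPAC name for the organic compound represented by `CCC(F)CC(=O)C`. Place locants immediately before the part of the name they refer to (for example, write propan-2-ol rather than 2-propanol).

Counting along the main chain through the carbonyl gives 6 carbons: the parent is hexane.
A ketone (C=O on an internal carbon) is the principal characteristic group, giving the suffix -one.
Choose the numbering such that numbering from this end puts the carbonyl group at C-2 rather than C-5.
That gives the carbonyl at C-2; a fluoro group at C-4.
Putting it together: 4-fluorohexan-2-one.

4-fluorohexan-2-one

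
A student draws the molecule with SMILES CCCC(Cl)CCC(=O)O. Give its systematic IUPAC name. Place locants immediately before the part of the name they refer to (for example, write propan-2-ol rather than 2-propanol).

The longest chain bearing the –COOH group is 7 carbons long (heptane).
A carboxylic acid (terminal –COOH) is the principal characteristic group, giving the suffix -oic acid.
Number the chain so that the carboxylic acid carbon is C-1 by definition.
With this numbering: a chloro group at C-4.
The name is 4-chloroheptanoic acid.

4-chloroheptanoic acid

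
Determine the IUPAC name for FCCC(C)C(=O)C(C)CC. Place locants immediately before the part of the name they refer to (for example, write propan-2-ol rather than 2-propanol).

1-fluoro-3,5-dimethylheptan-4-one

The longest carbon chain that includes the carbonyl has 7 carbons, so the parent hydride is heptane.
A ketone (C=O on an internal carbon) is the principal characteristic group, giving the suffix -one.
Choose the numbering such that the substituent locant set {1,3,5} is lower than {3,5,7} at the first point of difference.
That gives the carbonyl at C-4; a fluoro group at C-1; methyl groups at C-3 and C-5.
The substituents are ordered alphabetically, ignoring any di-/tri- multipliers.
Putting it together: 1-fluoro-3,5-dimethylheptan-4-one.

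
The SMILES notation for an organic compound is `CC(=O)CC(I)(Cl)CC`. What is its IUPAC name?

The longest chain bearing the carbonyl is 6 carbons long (hexane).
The principal characteristic group is a ketone (C=O on an internal carbon), named with the suffix -one.
The numbering direction is chosen so that numbering from this end puts the carbonyl group at C-2 rather than C-5.
That gives the carbonyl at C-2; a chloro group at C-4; an iodo group at C-4.
Prefixes are listed alphabetically: chloro, iodo.
Putting it together: 4-chloro-4-iodohexan-2-one.

4-chloro-4-iodohexan-2-one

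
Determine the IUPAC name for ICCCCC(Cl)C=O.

2-chloro-6-iodohexanal

Counting along the main chain through the –CHO group gives 6 carbons: the parent is hexane.
The highest-priority functional group is an aldehyde (terminal –CHO), so the name ends in -al.
The numbering direction is chosen so that the aldehyde carbon is C-1 by definition.
This places a chloro group at C-2; an iodo group at C-6.
Prefixes are listed alphabetically: chloro, iodo.
Assembling the pieces gives 2-chloro-6-iodohexanal.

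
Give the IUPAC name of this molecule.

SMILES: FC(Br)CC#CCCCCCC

1-bromo-1-fluorodec-3-yne

Counting along the main chain through the multiple bond gives 10 carbons: the parent is decane.
There is one C≡C triple bond, indicated by the ending -yne.
Number the chain so that numbering from this end puts the triple bond at C-3 rather than C-7.
That gives the triple bond between C-3 and C-4; a bromo group at C-1; a fluoro group at C-1.
Substituent prefixes are cited in alphabetical order (multiplying prefixes like di-/tri- are ignored for ordering).
Assembling the pieces gives 1-bromo-1-fluorodec-3-yne.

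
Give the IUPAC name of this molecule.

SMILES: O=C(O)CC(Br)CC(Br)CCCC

3,5-dibromononanoic acid

Counting along the main chain through the –COOH group gives 9 carbons: the parent is nonane.
A carboxylic acid (terminal –COOH) is the principal characteristic group, giving the suffix -oic acid.
Choose the numbering such that the carboxylic acid carbon is C-1 by definition.
With this numbering: bromo groups at C-3 and C-5.
The name is 3,5-dibromononanoic acid.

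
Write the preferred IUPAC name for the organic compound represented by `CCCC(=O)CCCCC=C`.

The longest chain bearing the carbonyl and the multiple bond is 10 carbons long (decane).
A ketone (C=O on an internal carbon) is the principal characteristic group, giving the suffix -one.
The chain contains a C=C double bond, so the unsaturation ending is -ene.
Choose the numbering such that numbering from this end puts the carbonyl group at C-4 rather than C-7.
This places the carbonyl at C-4; the double bond between C-9 and C-10.
Assembling the pieces gives dec-9-en-4-one.

dec-9-en-4-one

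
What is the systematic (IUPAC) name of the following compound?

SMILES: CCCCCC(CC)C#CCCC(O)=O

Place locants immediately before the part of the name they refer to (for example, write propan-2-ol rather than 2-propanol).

The longest chain bearing the –COOH group and the multiple bond is 11 carbons long (undecane).
A carboxylic acid (terminal –COOH) is the principal characteristic group, giving the suffix -oic acid.
A C≡C triple bond in the chain gives the infix -yne-.
Choose the numbering such that the carboxylic acid carbon is C-1 by definition.
With this numbering: the triple bond between C-4 and C-5; an ethyl group at C-6.
Assembling the pieces gives 6-ethylundec-4-ynoic acid.

6-ethylundec-4-ynoic acid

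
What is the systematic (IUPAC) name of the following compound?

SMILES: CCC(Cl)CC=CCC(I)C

Counting along the main chain through the multiple bond gives 9 carbons: the parent is nonane.
A C=C double bond in the chain gives the infix -ene-.
Choose the numbering such that numbering from this end puts the double bond at C-4 rather than C-5.
That gives the double bond between C-4 and C-5; a chloro group at C-7; an iodo group at C-2.
Substituent prefixes are cited in alphabetical order (multiplying prefixes like di-/tri- are ignored for ordering).
Assembling the pieces gives 7-chloro-2-iodonon-4-ene.

7-chloro-2-iodonon-4-ene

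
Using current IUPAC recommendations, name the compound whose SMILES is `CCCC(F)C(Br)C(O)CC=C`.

5-bromo-6-fluoronon-1-en-4-ol

The longest chain bearing the –OH group and the multiple bond is 9 carbons long (nonane).
An alcohol (–OH) is the principal characteristic group, giving the suffix -ol.
The chain contains a C=C double bond, so the unsaturation ending is -ene.
The numbering direction is chosen so that numbering from this end puts the hydroxyl group at C-4 rather than C-6.
With this numbering: the hydroxyl at C-4; the double bond between C-1 and C-2; a bromo group at C-5; a fluoro group at C-6.
Substituent prefixes are cited in alphabetical order (multiplying prefixes like di-/tri- are ignored for ordering).
Putting it together: 5-bromo-6-fluoronon-1-en-4-ol.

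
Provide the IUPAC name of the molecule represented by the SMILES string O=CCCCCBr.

5-bromopentanal

The longest chain bearing the –CHO group is 5 carbons long (pentane).
An aldehyde (terminal –CHO) is the principal characteristic group, giving the suffix -al.
Number the chain so that the aldehyde carbon is C-1 by definition.
This places a bromo group at C-5.
Putting it together: 5-bromopentanal.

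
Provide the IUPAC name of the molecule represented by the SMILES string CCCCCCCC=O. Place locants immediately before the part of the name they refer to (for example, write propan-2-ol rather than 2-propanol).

The longest chain bearing the –CHO group is 8 carbons long (octane).
The highest-priority functional group is an aldehyde (terminal –CHO), so the name ends in -al.
The numbering direction is chosen so that the aldehyde carbon is C-1 by definition.
Assembling the pieces gives octanal.

octanal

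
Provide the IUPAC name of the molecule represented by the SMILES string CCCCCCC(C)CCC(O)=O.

4-methyldecanoic acid

The longest carbon chain that includes the –COOH group has 10 carbons, so the parent hydride is decane.
The highest-priority functional group is a carboxylic acid (terminal –COOH), so the name ends in -oic acid.
The numbering direction is chosen so that the carboxylic acid carbon is C-1 by definition.
With this numbering: a methyl group at C-4.
The name is 4-methyldecanoic acid.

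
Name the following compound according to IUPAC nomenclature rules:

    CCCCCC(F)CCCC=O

5-fluorodecanal

The longest chain bearing the –CHO group is 10 carbons long (decane).
An aldehyde (terminal –CHO) is the principal characteristic group, giving the suffix -al.
Number the chain so that the aldehyde carbon is C-1 by definition.
This places a fluoro group at C-5.
Putting it together: 5-fluorodecanal.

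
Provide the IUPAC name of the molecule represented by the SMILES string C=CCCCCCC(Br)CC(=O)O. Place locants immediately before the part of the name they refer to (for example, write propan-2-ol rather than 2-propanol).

3-bromodec-9-enoic acid

The longest carbon chain that includes the –COOH group and the multiple bond has 10 carbons, so the parent hydride is decane.
The principal characteristic group is a carboxylic acid (terminal –COOH), named with the suffix -oic acid.
A C=C double bond in the chain gives the infix -ene-.
Number the chain so that the carboxylic acid carbon is C-1 by definition.
With this numbering: the double bond between C-9 and C-10; a bromo group at C-3.
Assembling the pieces gives 3-bromodec-9-enoic acid.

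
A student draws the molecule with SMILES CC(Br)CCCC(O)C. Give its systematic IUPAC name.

The longest chain bearing the –OH group is 7 carbons long (heptane).
The highest-priority functional group is an alcohol (–OH), so the name ends in -ol.
Number the chain so that numbering from this end puts the hydroxyl group at C-2 rather than C-6.
That gives the hydroxyl at C-2; a bromo group at C-6.
Assembling the pieces gives 6-bromoheptan-2-ol.

6-bromoheptan-2-ol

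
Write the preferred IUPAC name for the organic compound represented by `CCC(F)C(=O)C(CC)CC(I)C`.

The longest chain bearing the carbonyl is 8 carbons long (octane).
The highest-priority functional group is a ketone (C=O on an internal carbon), so the name ends in -one.
The numbering direction is chosen so that numbering from this end puts the carbonyl group at C-4 rather than C-5.
With this numbering: the carbonyl at C-4; an ethyl group at C-5; a fluoro group at C-3; an iodo group at C-7.
The substituents are ordered alphabetically, ignoring any di-/tri- multipliers.
Assembling the pieces gives 5-ethyl-3-fluoro-7-iodooctan-4-one.

5-ethyl-3-fluoro-7-iodooctan-4-one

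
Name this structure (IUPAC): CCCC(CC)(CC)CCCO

The longest chain bearing the –OH group is 7 carbons long (heptane).
The principal characteristic group is an alcohol (–OH), named with the suffix -ol.
Number the chain so that numbering from this end puts the hydroxyl group at C-1 rather than C-7.
This places the hydroxyl at C-1; two ethyl groups at C-4.
Assembling the pieces gives 4,4-diethylheptan-1-ol.

4,4-diethylheptan-1-ol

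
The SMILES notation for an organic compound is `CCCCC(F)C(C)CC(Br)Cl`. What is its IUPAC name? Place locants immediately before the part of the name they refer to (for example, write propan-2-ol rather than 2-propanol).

The parent chain contains 8 carbons (octane).
Number the chain so that the substituent locant set {1,1,3,4} is lower than {5,6,8,8} at the first point of difference.
This places a bromo group at C-1; a chloro group at C-1; a fluoro group at C-4; a methyl group at C-3.
The substituents are ordered alphabetically, ignoring any di-/tri- multipliers.
Putting it together: 1-bromo-1-chloro-4-fluoro-3-methyloctane.

1-bromo-1-chloro-4-fluoro-3-methyloctane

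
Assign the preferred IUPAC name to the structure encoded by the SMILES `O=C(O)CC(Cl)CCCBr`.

Counting along the main chain through the –COOH group gives 6 carbons: the parent is hexane.
The highest-priority functional group is a carboxylic acid (terminal –COOH), so the name ends in -oic acid.
Number the chain so that the carboxylic acid carbon is C-1 by definition.
This places a bromo group at C-6; a chloro group at C-3.
The substituents are ordered alphabetically, ignoring any di-/tri- multipliers.
Assembling the pieces gives 6-bromo-3-chlorohexanoic acid.

6-bromo-3-chlorohexanoic acid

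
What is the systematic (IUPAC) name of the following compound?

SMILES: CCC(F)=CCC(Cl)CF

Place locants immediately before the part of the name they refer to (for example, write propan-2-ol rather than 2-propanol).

Counting along the main chain through the multiple bond gives 7 carbons: the parent is heptane.
There is one C=C double bond, indicated by the ending -ene.
The numbering direction is chosen so that numbering from this end puts the double bond at C-3 rather than C-4.
With this numbering: the double bond between C-3 and C-4; a chloro group at C-6; fluoro groups at C-3 and C-7.
The substituents are ordered alphabetically, ignoring any di-/tri- multipliers.
The name is 6-chloro-3,7-difluorohept-3-ene.

6-chloro-3,7-difluorohept-3-ene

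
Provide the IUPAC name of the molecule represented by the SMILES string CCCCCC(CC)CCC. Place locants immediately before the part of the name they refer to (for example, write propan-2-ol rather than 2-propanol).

The parent chain contains 9 carbons (nonane).
The numbering direction is chosen so that the substituent locant set {4} is lower than {6} at the first point of difference.
With this numbering: an ethyl group at C-4.
The name is 4-ethylnonane.

4-ethylnonane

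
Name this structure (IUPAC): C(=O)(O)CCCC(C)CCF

The longest carbon chain that includes the –COOH group has 7 carbons, so the parent hydride is heptane.
A carboxylic acid (terminal –COOH) is the principal characteristic group, giving the suffix -oic acid.
Number the chain so that the carboxylic acid carbon is C-1 by definition.
That gives a fluoro group at C-7; a methyl group at C-5.
The substituents are ordered alphabetically, ignoring any di-/tri- multipliers.
Assembling the pieces gives 7-fluoro-5-methylheptanoic acid.

7-fluoro-5-methylheptanoic acid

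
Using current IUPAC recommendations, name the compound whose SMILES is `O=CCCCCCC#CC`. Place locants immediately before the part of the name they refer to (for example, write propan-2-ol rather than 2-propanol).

The longest carbon chain that includes the –CHO group and the multiple bond has 9 carbons, so the parent hydride is nonane.
An aldehyde (terminal –CHO) is the principal characteristic group, giving the suffix -al.
A C≡C triple bond in the chain gives the infix -yne-.
The numbering direction is chosen so that the aldehyde carbon is C-1 by definition.
That gives the triple bond between C-7 and C-8.
Assembling the pieces gives non-7-ynal.

non-7-ynal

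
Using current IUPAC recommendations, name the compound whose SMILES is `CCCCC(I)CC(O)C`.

Counting along the main chain through the –OH group gives 8 carbons: the parent is octane.
The principal characteristic group is an alcohol (–OH), named with the suffix -ol.
Choose the numbering such that numbering from this end puts the hydroxyl group at C-2 rather than C-7.
This places the hydroxyl at C-2; an iodo group at C-4.
Assembling the pieces gives 4-iodooctan-2-ol.

4-iodooctan-2-ol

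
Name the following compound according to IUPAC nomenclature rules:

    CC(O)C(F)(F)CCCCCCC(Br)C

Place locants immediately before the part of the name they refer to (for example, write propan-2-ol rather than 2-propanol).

The longest chain bearing the –OH group is 11 carbons long (undecane).
An alcohol (–OH) is the principal characteristic group, giving the suffix -ol.
Number the chain so that numbering from this end puts the hydroxyl group at C-2 rather than C-10.
This places the hydroxyl at C-2; a bromo group at C-10; two fluoro groups at C-3.
The substituents are ordered alphabetically, ignoring any di-/tri- multipliers.
Putting it together: 10-bromo-3,3-difluoroundecan-2-ol.

10-bromo-3,3-difluoroundecan-2-ol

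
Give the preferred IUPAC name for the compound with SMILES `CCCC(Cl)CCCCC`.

The longest continuous carbon chain has 9 atoms, so the parent hydride is nonane.
The numbering direction is chosen so that the substituent locant set {4} is lower than {6} at the first point of difference.
With this numbering: a chloro group at C-4.
Putting it together: 4-chlorononane.

4-chlorononane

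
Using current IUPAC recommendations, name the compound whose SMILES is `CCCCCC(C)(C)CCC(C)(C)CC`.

3,3,6,6-tetramethylundecane

The longest continuous carbon chain has 11 atoms, so the parent hydride is undecane.
Choose the numbering such that the substituent locant set {3,3,6,6} is lower than {6,6,9,9} at the first point of difference.
This places methyl groups at C-3 (×2) and C-6 (×2).
The name is 3,3,6,6-tetramethylundecane.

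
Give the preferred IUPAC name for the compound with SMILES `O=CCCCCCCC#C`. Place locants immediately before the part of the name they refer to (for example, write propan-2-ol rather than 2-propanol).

The longest chain bearing the –CHO group and the multiple bond is 9 carbons long (nonane).
An aldehyde (terminal –CHO) is the principal characteristic group, giving the suffix -al.
The chain contains a C≡C triple bond, so the unsaturation ending is -yne.
The numbering direction is chosen so that the aldehyde carbon is C-1 by definition.
With this numbering: the triple bond between C-8 and C-9.
The name is non-8-ynal.

non-8-ynal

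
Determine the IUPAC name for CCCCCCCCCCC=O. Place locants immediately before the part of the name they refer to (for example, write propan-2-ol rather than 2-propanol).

undecanal

The longest chain bearing the –CHO group is 11 carbons long (undecane).
The principal characteristic group is an aldehyde (terminal –CHO), named with the suffix -al.
Choose the numbering such that the aldehyde carbon is C-1 by definition.
Assembling the pieces gives undecanal.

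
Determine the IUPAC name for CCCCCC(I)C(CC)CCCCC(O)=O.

The longest carbon chain that includes the –COOH group has 12 carbons, so the parent hydride is dodecane.
The principal characteristic group is a carboxylic acid (terminal –COOH), named with the suffix -oic acid.
Choose the numbering such that the carboxylic acid carbon is C-1 by definition.
That gives an ethyl group at C-6; an iodo group at C-7.
The substituents are ordered alphabetically, ignoring any di-/tri- multipliers.
Putting it together: 6-ethyl-7-iodododecanoic acid.

6-ethyl-7-iodododecanoic acid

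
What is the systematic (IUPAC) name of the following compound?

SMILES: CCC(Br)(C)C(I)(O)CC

4-bromo-3-iodo-4-methylhexan-3-ol

The longest chain bearing the –OH group is 6 carbons long (hexane).
An alcohol (–OH) is the principal characteristic group, giving the suffix -ol.
Choose the numbering such that numbering from this end puts the hydroxyl group at C-3 rather than C-4.
With this numbering: the hydroxyl at C-3; a bromo group at C-4; an iodo group at C-3; a methyl group at C-4.
Prefixes are listed alphabetically: bromo, iodo, methyl.
Assembling the pieces gives 4-bromo-3-iodo-4-methylhexan-3-ol.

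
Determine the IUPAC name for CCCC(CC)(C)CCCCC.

4-ethyl-4-methylnonane

The longest continuous carbon chain has 9 atoms, so the parent hydride is nonane.
Choose the numbering such that the substituent locant set {4,4} is lower than {6,6} at the first point of difference.
This places an ethyl group at C-4; a methyl group at C-4.
Substituent prefixes are cited in alphabetical order (multiplying prefixes like di-/tri- are ignored for ordering).
Assembling the pieces gives 4-ethyl-4-methylnonane.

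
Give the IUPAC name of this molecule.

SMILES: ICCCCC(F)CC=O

3-fluoro-7-iodoheptanal

The longest chain bearing the –CHO group is 7 carbons long (heptane).
An aldehyde (terminal –CHO) is the principal characteristic group, giving the suffix -al.
Number the chain so that the aldehyde carbon is C-1 by definition.
That gives a fluoro group at C-3; an iodo group at C-7.
Prefixes are listed alphabetically: fluoro, iodo.
The name is 3-fluoro-7-iodoheptanal.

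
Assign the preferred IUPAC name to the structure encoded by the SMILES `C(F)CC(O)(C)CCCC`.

Counting along the main chain through the –OH group gives 7 carbons: the parent is heptane.
An alcohol (–OH) is the principal characteristic group, giving the suffix -ol.
The numbering direction is chosen so that numbering from this end puts the hydroxyl group at C-3 rather than C-5.
That gives the hydroxyl at C-3; a fluoro group at C-1; a methyl group at C-3.
The substituents are ordered alphabetically, ignoring any di-/tri- multipliers.
Assembling the pieces gives 1-fluoro-3-methylheptan-3-ol.

1-fluoro-3-methylheptan-3-ol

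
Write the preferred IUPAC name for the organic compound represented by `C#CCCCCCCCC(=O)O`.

The longest carbon chain that includes the –COOH group and the multiple bond has 10 carbons, so the parent hydride is decane.
A carboxylic acid (terminal –COOH) is the principal characteristic group, giving the suffix -oic acid.
A C≡C triple bond in the chain gives the infix -yne-.
The numbering direction is chosen so that the carboxylic acid carbon is C-1 by definition.
This places the triple bond between C-9 and C-10.
The name is dec-9-ynoic acid.

dec-9-ynoic acid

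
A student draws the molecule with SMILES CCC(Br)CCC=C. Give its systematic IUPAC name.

5-bromohept-1-ene

The longest carbon chain that includes the multiple bond has 7 carbons, so the parent hydride is heptane.
The chain contains a C=C double bond, so the unsaturation ending is -ene.
Choose the numbering such that numbering from this end puts the double bond at C-1 rather than C-6.
This places the double bond between C-1 and C-2; a bromo group at C-5.
The name is 5-bromohept-1-ene.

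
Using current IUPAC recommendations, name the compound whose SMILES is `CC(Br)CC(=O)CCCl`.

5-bromo-1-chlorohexan-3-one

Counting along the main chain through the carbonyl gives 6 carbons: the parent is hexane.
A ketone (C=O on an internal carbon) is the principal characteristic group, giving the suffix -one.
Number the chain so that numbering from this end puts the carbonyl group at C-3 rather than C-4.
This places the carbonyl at C-3; a bromo group at C-5; a chloro group at C-1.
The substituents are ordered alphabetically, ignoring any di-/tri- multipliers.
Assembling the pieces gives 5-bromo-1-chlorohexan-3-one.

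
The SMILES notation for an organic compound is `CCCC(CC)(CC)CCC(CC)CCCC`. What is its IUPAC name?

4,4,7-triethylundecane

The parent chain contains 11 carbons (undecane).
The numbering direction is chosen so that the substituent locant set {4,4,7} is lower than {5,8,8} at the first point of difference.
That gives ethyl groups at C-4 (×2) and C-7.
The name is 4,4,7-triethylundecane.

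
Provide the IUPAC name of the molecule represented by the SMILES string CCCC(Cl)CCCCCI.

6-chloro-1-iodononane

The parent chain contains 9 carbons (nonane).
Number the chain so that the substituent locant set {1,6} is lower than {4,9} at the first point of difference.
That gives a chloro group at C-6; an iodo group at C-1.
Substituent prefixes are cited in alphabetical order (multiplying prefixes like di-/tri- are ignored for ordering).
The name is 6-chloro-1-iodononane.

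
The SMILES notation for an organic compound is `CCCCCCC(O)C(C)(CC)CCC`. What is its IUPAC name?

The longest chain bearing the –OH group is 11 carbons long (undecane).
An alcohol (–OH) is the principal characteristic group, giving the suffix -ol.
Choose the numbering such that numbering from this end puts the hydroxyl group at C-5 rather than C-7.
With this numbering: the hydroxyl at C-5; an ethyl group at C-4; a methyl group at C-4.
Substituent prefixes are cited in alphabetical order (multiplying prefixes like di-/tri- are ignored for ordering).
Assembling the pieces gives 4-ethyl-4-methylundecan-5-ol.

4-ethyl-4-methylundecan-5-ol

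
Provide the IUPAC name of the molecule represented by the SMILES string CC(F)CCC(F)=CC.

The longest chain bearing the multiple bond is 7 carbons long (heptane).
A C=C double bond in the chain gives the infix -ene-.
Choose the numbering such that numbering from this end puts the double bond at C-2 rather than C-5.
With this numbering: the double bond between C-2 and C-3; fluoro groups at C-3 and C-6.
The name is 3,6-difluorohept-2-ene.

3,6-difluorohept-2-ene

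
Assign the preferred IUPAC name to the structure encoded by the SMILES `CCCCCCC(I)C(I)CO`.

2,3-diiodononan-1-ol

The longest carbon chain that includes the –OH group has 9 carbons, so the parent hydride is nonane.
The principal characteristic group is an alcohol (–OH), named with the suffix -ol.
The numbering direction is chosen so that numbering from this end puts the hydroxyl group at C-1 rather than C-9.
With this numbering: the hydroxyl at C-1; iodo groups at C-2 and C-3.
Putting it together: 2,3-diiodononan-1-ol.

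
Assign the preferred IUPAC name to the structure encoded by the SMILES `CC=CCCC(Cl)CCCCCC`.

6-chlorododec-2-ene

The longest carbon chain that includes the multiple bond has 12 carbons, so the parent hydride is dodecane.
A C=C double bond in the chain gives the infix -ene-.
The numbering direction is chosen so that numbering from this end puts the double bond at C-2 rather than C-10.
This places the double bond between C-2 and C-3; a chloro group at C-6.
Putting it together: 6-chlorododec-2-ene.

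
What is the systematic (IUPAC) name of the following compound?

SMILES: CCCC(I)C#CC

The longest chain bearing the multiple bond is 7 carbons long (heptane).
There is one C≡C triple bond, indicated by the ending -yne.
Choose the numbering such that numbering from this end puts the triple bond at C-2 rather than C-5.
This places the triple bond between C-2 and C-3; an iodo group at C-4.
Assembling the pieces gives 4-iodohept-2-yne.

4-iodohept-2-yne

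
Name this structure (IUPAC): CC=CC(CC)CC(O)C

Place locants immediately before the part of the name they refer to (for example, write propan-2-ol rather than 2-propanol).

The longest carbon chain that includes the –OH group and the multiple bond has 7 carbons, so the parent hydride is heptane.
An alcohol (–OH) is the principal characteristic group, giving the suffix -ol.
The chain contains a C=C double bond, so the unsaturation ending is -ene.
The numbering direction is chosen so that numbering from this end puts the hydroxyl group at C-2 rather than C-6.
That gives the hydroxyl at C-2; the double bond between C-5 and C-6; an ethyl group at C-4.
Putting it together: 4-ethylhept-5-en-2-ol.

4-ethylhept-5-en-2-ol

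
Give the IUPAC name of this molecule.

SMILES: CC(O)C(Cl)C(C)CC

3-chloro-4-methylhexan-2-ol

Counting along the main chain through the –OH group gives 6 carbons: the parent is hexane.
The principal characteristic group is an alcohol (–OH), named with the suffix -ol.
The numbering direction is chosen so that numbering from this end puts the hydroxyl group at C-2 rather than C-5.
With this numbering: the hydroxyl at C-2; a chloro group at C-3; a methyl group at C-4.
Substituent prefixes are cited in alphabetical order (multiplying prefixes like di-/tri- are ignored for ordering).
The name is 3-chloro-4-methylhexan-2-ol.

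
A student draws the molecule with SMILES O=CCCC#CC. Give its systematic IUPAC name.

hex-4-ynal

Counting along the main chain through the –CHO group and the multiple bond gives 6 carbons: the parent is hexane.
An aldehyde (terminal –CHO) is the principal characteristic group, giving the suffix -al.
There is one C≡C triple bond, indicated by the ending -yne.
The numbering direction is chosen so that the aldehyde carbon is C-1 by definition.
This places the triple bond between C-4 and C-5.
The name is hex-4-ynal.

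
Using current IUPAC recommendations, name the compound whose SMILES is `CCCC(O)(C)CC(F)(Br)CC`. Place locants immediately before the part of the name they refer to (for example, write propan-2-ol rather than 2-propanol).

Counting along the main chain through the –OH group gives 8 carbons: the parent is octane.
An alcohol (–OH) is the principal characteristic group, giving the suffix -ol.
Choose the numbering such that numbering from this end puts the hydroxyl group at C-4 rather than C-5.
With this numbering: the hydroxyl at C-4; a bromo group at C-6; a fluoro group at C-6; a methyl group at C-4.
The substituents are ordered alphabetically, ignoring any di-/tri- multipliers.
Assembling the pieces gives 6-bromo-6-fluoro-4-methyloctan-4-ol.

6-bromo-6-fluoro-4-methyloctan-4-ol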